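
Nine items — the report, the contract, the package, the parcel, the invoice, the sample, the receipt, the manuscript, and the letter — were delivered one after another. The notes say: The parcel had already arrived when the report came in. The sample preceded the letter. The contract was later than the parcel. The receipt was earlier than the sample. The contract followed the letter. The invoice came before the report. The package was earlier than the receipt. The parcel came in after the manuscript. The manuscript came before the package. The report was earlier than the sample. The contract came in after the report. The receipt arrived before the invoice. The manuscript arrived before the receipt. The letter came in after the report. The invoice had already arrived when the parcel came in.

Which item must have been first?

the manuscript

The manuscript has a chain of constraints placing it before every other item, so the manuscript must be first.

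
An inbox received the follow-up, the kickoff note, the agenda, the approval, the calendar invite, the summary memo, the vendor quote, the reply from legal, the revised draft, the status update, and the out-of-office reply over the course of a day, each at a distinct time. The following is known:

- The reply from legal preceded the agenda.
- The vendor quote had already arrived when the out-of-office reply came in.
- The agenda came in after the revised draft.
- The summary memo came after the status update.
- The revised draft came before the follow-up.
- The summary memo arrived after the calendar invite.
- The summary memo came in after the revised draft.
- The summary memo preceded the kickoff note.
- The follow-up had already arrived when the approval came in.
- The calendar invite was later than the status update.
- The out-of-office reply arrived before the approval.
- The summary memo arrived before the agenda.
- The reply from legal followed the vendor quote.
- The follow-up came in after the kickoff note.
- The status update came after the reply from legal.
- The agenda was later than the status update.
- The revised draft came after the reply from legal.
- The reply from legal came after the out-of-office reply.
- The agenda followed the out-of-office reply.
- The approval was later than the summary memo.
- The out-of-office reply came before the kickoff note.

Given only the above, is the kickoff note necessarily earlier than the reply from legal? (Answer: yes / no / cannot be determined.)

no

Tracing the constraints gives the reply from legal → the revised draft → the summary memo → the kickoff note, so the reply from legal must come before the kickoff note.
That means the kickoff note cannot be before the reply from legal.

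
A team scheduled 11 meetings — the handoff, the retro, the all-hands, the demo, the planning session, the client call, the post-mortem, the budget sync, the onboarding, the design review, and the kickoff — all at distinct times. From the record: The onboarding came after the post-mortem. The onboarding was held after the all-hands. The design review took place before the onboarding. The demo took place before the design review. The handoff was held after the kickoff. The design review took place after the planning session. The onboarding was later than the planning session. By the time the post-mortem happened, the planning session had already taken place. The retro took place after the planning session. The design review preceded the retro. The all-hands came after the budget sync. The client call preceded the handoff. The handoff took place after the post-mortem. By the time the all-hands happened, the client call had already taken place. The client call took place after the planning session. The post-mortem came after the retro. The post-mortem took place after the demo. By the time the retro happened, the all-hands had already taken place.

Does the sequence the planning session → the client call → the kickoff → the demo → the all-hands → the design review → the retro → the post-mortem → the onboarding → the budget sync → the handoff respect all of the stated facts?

The constraints require the budget sync before the all-hands, but in the proposed sequence the all-hands appears ahead of the budget sync. That one violation is enough.

no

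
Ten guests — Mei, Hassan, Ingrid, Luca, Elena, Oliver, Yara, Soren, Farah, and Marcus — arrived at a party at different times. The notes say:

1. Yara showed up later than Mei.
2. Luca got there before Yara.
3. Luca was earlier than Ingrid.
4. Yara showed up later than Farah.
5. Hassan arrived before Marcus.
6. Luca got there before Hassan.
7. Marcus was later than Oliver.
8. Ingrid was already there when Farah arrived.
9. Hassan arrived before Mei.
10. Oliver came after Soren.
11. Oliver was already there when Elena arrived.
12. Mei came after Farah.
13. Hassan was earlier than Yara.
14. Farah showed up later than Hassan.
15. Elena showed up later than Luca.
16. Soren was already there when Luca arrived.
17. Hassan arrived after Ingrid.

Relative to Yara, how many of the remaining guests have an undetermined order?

3

Forced before Yara: Farah, Hassan, Ingrid, Luca, Mei, and Soren.
That leaves Elena, Marcus, and Oliver with no forced order relative to Yara — 3.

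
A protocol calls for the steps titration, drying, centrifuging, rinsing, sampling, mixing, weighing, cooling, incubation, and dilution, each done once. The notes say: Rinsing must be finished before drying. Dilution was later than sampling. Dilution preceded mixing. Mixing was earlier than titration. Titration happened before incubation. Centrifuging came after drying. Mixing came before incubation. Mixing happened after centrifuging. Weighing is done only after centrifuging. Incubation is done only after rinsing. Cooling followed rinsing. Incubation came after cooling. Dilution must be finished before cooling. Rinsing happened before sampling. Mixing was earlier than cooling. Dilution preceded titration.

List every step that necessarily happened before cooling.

centrifuging, dilution, drying, mixing, rinsing, sampling

Directly stated before cooling: dilution, mixing, and rinsing.
Centrifuging reaches cooling via centrifuging → mixing → cooling.
Drying reaches cooling via drying → centrifuging → mixing → cooling.
Sampling reaches cooling via sampling → dilution → cooling.
No chain forces weighing (or any of the others) ahead of cooling.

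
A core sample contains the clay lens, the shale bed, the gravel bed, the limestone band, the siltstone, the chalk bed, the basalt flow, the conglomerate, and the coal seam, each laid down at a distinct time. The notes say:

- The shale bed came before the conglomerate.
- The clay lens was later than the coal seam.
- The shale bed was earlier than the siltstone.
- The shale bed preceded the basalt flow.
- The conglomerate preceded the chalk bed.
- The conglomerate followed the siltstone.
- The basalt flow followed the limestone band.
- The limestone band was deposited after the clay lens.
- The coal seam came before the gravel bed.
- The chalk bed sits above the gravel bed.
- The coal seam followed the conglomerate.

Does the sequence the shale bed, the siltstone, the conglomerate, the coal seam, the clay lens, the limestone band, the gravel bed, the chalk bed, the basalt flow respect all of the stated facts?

Check each stated constraint against the proposed order — e.g. the conglomerate is ahead of the chalk bed; the shale bed is ahead of the basalt flow. Every pair is in the required order; nothing is violated.

yes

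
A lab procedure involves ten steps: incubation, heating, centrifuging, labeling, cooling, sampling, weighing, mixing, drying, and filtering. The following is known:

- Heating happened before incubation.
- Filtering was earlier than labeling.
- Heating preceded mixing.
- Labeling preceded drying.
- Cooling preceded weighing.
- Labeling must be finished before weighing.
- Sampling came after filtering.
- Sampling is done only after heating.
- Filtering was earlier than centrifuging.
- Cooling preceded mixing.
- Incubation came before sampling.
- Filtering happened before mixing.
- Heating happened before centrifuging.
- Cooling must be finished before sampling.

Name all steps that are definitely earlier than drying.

Directly stated before drying: labeling.
Filtering reaches drying via filtering → labeling → drying.
No chain forces heating (or any of the others) ahead of drying.

filtering, labeling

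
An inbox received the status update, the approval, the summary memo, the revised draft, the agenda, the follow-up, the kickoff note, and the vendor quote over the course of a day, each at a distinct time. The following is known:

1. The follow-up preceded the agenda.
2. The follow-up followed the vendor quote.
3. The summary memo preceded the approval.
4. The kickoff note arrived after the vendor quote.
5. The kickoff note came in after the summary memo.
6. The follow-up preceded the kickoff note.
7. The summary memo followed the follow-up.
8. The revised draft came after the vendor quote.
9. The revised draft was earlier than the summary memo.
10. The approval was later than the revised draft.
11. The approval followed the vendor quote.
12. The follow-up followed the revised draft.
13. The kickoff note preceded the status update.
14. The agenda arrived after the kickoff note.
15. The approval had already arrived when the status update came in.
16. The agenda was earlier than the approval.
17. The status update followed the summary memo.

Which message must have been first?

the vendor quote

The vendor quote has a chain of constraints placing it before every other message, so the vendor quote must be first.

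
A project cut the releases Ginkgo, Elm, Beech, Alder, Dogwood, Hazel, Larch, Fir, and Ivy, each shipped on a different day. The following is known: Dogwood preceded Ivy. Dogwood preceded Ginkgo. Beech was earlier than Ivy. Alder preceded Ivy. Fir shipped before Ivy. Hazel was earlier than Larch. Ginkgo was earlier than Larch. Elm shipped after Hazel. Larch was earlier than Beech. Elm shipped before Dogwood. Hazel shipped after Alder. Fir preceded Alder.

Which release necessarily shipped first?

Fir

Fir has a chain of constraints placing it before every other release, so Fir must be first.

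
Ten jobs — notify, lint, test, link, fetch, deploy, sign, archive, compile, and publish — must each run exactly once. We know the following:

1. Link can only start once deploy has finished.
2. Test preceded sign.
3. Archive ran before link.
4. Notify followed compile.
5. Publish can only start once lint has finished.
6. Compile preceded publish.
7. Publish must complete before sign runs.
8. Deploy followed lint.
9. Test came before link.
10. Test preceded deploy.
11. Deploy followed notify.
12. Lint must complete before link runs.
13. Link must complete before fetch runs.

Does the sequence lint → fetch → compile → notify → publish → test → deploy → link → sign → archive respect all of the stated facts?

no

The constraints require link before fetch, but in the proposed sequence fetch appears ahead of link. That one violation is enough.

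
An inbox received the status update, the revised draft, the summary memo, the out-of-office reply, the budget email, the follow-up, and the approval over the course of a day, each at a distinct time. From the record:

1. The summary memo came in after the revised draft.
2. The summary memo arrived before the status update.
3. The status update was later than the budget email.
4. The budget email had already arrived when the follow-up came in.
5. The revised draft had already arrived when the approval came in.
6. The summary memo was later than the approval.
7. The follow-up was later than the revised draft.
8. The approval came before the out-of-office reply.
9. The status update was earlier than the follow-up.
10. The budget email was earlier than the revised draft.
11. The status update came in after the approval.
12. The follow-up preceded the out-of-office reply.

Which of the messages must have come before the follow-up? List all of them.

Directly stated before the follow-up: the budget email, the revised draft, and the status update.
The approval reaches the follow-up via the approval → the status update → the follow-up.
The summary memo reaches the follow-up via the summary memo → the status update → the follow-up.

the approval, the budget email, the revised draft, the status update, the summary memo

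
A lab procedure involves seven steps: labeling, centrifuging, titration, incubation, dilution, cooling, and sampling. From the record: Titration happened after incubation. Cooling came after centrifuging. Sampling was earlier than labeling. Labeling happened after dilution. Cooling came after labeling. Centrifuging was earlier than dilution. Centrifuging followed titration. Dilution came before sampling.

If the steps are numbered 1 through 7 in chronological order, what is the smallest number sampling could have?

Centrifuging, dilution, incubation, and titration must all come before sampling — 4 forced predecessors.
Nothing else is forced ahead of sampling, so its earliest slot is position 4 + 1 = 5.

5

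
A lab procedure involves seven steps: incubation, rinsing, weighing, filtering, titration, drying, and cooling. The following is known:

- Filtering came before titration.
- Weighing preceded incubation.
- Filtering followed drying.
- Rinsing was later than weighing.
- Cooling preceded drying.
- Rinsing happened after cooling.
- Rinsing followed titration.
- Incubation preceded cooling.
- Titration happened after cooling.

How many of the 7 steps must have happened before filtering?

4

Directly stated before filtering: drying.
Cooling reaches filtering via cooling → drying → filtering.
Incubation reaches filtering via incubation → cooling → drying → filtering.
Weighing reaches filtering via weighing → incubation → cooling → drying → filtering.
That's cooling, drying, incubation, and weighing — 4 in all.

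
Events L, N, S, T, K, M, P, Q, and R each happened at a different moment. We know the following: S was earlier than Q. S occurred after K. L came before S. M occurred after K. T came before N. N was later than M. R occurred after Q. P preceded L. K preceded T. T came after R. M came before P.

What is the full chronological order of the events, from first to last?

K, M, P, L, S, Q, R, T, N

The constraints fix every adjacent pair, so only one ordering works:
K → M → P → L → S → Q → R → T → N.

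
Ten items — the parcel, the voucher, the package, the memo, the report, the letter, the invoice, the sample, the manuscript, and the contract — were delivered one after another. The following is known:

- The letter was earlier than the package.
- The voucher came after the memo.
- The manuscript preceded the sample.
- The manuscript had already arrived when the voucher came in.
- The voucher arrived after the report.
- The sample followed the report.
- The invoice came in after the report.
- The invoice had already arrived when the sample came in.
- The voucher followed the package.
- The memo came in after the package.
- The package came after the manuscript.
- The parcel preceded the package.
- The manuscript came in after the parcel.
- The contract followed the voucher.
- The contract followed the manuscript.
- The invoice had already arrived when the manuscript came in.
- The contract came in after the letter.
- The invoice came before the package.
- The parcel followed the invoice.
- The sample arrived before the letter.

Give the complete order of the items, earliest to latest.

The constraints fix every adjacent pair, so only one ordering works:
the report → the invoice → the parcel → the manuscript → the sample → the letter → the package → the memo → the voucher → the contract.

the report, the invoice, the parcel, the manuscript, the sample, the letter, the package, the memo, the voucher, the contract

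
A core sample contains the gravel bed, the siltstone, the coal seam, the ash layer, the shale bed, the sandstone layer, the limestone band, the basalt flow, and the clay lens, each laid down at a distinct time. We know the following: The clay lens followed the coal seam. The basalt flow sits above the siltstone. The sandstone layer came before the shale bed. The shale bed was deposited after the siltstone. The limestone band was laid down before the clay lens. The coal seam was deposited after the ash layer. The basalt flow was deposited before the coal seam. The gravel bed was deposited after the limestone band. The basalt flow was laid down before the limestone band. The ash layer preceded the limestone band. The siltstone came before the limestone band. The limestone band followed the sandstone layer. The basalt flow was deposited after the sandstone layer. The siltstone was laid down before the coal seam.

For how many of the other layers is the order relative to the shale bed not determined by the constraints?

6

Forced before the shale bed: the sandstone layer and the siltstone.
That leaves the ash layer, the basalt flow, the clay lens, the coal seam, the gravel bed, and the limestone band with no forced order relative to the shale bed — 6.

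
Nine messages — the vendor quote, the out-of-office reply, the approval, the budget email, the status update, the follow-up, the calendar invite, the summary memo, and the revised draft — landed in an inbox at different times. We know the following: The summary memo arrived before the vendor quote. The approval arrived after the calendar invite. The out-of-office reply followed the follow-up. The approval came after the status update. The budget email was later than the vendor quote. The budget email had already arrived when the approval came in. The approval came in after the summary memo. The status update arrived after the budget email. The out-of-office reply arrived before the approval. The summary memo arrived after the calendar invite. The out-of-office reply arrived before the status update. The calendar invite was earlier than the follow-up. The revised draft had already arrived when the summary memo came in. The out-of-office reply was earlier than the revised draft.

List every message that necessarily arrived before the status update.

Directly stated before the status update: the budget email and the out-of-office reply.
The calendar invite reaches the status update via the calendar invite → the follow-up → the out-of-office reply → the status update.
The follow-up reaches the status update via the follow-up → the out-of-office reply → the status update.
The revised draft reaches the status update via the revised draft → the summary memo → the vendor quote → the budget email → the status update.
Likewise the summary memo and the vendor quote each reach the status update by chaining the stated constraints.
No chain forces the approval ahead of the status update.

the budget email, the calendar invite, the follow-up, the out-of-office reply, the revised draft, the summary memo, the vendor quote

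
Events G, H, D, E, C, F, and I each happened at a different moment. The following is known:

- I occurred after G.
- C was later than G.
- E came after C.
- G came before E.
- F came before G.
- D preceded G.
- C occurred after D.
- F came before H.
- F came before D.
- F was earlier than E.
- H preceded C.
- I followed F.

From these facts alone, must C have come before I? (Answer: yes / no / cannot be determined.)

No chain of stated constraints runs from C to I, and none runs from I to C either.
So the relative order of C and I is not fixed by the given facts.

cannot be determined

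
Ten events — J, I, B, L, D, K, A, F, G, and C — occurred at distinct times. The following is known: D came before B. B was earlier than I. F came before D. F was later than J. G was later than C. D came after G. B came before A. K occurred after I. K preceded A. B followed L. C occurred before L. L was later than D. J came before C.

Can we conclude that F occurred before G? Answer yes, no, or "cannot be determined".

cannot be determined

No chain of stated constraints runs from F to G, and none runs from G to F either.
So the relative order of F and G is not fixed by the given facts.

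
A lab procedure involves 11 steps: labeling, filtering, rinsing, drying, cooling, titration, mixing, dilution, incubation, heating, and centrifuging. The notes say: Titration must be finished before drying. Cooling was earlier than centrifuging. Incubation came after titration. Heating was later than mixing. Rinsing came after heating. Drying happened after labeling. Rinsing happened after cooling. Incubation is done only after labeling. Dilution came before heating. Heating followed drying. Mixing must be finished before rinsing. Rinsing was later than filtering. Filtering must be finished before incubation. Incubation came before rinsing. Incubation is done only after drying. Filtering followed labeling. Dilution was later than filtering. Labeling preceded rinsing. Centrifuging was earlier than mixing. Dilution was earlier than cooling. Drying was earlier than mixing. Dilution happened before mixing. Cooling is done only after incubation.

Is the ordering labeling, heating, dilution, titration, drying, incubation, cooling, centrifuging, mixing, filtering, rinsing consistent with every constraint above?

The constraints require drying before heating, but in the proposed sequence heating appears ahead of drying. That one violation is enough.

no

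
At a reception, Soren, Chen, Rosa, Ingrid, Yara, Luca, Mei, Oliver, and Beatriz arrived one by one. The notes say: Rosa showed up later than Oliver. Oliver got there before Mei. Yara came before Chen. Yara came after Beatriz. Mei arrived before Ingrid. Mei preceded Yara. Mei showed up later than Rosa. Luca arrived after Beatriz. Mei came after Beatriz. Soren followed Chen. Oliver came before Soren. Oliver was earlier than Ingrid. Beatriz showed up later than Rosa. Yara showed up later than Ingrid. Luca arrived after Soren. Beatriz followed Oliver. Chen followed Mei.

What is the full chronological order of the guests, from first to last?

The constraints fix every adjacent pair, so only one ordering works:
Oliver → Rosa → Beatriz → Mei → Ingrid → Yara → Chen → Soren → Luca.

Oliver, Rosa, Beatriz, Mei, Ingrid, Yara, Chen, Soren, Luca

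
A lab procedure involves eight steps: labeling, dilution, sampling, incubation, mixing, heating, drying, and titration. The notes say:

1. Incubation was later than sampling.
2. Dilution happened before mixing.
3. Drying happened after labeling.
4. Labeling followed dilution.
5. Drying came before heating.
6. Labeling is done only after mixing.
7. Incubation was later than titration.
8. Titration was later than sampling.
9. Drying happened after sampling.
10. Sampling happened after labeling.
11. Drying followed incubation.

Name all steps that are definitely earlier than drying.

Directly stated before drying: incubation, labeling, and sampling.
Dilution reaches drying via dilution → labeling → drying.
Mixing reaches drying via mixing → labeling → drying.
Titration reaches drying via titration → incubation → drying.
No chain forces heating ahead of drying.

dilution, incubation, labeling, mixing, sampling, titration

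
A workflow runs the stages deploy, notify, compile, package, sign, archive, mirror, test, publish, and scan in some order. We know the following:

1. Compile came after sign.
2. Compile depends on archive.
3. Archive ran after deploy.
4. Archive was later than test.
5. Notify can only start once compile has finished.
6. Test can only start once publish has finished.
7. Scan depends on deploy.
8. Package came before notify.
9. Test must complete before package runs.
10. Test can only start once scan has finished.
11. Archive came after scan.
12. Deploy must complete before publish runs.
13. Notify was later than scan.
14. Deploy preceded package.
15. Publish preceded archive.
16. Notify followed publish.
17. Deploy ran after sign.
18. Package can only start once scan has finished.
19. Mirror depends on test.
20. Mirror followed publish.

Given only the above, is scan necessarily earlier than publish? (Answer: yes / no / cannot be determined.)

No chain of stated constraints runs from scan to publish, and none runs from publish to scan either.
So the relative order of scan and publish is not fixed by the given facts.

cannot be determined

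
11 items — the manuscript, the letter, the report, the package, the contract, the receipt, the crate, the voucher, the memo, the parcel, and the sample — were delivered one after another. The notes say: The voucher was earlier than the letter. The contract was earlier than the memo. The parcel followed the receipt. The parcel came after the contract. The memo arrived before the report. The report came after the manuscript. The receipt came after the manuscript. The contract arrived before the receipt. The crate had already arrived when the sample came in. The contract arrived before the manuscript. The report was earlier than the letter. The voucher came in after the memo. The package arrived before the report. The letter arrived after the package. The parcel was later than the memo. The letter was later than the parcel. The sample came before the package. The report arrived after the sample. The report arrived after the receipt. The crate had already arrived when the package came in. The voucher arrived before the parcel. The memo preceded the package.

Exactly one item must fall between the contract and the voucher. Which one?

the memo

Tracing the constraints gives the contract → the memo → the voucher, so the memo sits after the contract and before the voucher.
No other item is forced both after the contract and before the voucher.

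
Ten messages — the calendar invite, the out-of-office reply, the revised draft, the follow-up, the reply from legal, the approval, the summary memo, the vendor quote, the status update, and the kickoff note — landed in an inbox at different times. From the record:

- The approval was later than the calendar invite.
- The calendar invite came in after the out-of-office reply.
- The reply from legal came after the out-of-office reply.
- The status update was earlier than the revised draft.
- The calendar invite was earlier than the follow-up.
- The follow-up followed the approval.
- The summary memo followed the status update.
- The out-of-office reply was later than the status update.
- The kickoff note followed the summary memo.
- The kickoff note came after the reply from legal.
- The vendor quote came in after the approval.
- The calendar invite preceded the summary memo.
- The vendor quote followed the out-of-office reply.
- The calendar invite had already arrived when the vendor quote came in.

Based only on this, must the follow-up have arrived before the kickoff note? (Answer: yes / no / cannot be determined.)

cannot be determined

No chain of stated constraints runs from the follow-up to the kickoff note, and none runs from the kickoff note to the follow-up either.
So the relative order of the follow-up and the kickoff note is not fixed by the given facts.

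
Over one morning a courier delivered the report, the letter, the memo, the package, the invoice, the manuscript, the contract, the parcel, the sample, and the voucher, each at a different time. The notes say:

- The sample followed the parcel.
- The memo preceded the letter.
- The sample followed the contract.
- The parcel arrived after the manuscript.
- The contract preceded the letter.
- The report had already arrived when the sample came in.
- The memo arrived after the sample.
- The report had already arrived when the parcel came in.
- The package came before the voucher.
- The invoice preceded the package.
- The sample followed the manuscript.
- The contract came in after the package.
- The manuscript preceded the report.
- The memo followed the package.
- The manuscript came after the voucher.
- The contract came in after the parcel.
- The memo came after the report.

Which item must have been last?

Every other item has a chain of constraints placing it before the letter, so the letter is last.

the letter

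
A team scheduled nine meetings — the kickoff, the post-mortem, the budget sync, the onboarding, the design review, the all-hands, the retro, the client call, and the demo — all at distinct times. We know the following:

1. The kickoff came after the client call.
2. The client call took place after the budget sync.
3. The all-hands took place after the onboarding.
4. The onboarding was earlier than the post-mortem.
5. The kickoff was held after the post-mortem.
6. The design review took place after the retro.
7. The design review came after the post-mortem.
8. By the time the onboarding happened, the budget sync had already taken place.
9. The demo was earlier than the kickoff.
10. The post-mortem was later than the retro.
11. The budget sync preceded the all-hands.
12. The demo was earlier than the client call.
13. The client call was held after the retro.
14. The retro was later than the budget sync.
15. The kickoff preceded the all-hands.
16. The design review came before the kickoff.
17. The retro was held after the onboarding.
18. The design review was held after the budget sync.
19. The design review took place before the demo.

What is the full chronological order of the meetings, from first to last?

the budget sync, the onboarding, the retro, the post-mortem, the design review, the demo, the client call, the kickoff, the all-hands

The constraints fix every adjacent pair, so only one ordering works:
the budget sync → the onboarding → the retro → the post-mortem → the design review → the demo → the client call → the kickoff → the all-hands.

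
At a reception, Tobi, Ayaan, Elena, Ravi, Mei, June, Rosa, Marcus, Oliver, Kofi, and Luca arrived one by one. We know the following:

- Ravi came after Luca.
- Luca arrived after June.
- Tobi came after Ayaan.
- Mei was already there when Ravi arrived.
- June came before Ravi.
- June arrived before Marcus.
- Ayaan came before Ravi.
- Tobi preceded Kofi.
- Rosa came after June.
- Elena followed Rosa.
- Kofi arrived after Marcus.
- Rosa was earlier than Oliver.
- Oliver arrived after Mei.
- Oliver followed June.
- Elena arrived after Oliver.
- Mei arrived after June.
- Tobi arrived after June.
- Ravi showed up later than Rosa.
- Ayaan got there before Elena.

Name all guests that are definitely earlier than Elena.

Ayaan, June, Mei, Oliver, Rosa

Directly stated before Elena: Ayaan, Oliver, and Rosa.
June reaches Elena via June → Rosa → Elena.
Mei reaches Elena via Mei → Oliver → Elena.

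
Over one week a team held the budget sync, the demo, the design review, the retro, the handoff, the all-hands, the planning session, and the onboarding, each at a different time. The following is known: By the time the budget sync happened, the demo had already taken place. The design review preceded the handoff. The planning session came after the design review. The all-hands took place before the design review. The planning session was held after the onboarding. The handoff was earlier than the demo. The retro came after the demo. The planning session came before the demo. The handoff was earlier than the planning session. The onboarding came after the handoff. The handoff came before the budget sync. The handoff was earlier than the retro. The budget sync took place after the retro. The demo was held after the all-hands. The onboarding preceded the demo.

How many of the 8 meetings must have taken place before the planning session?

Directly stated before the planning session: the design review, the handoff, and the onboarding.
The all-hands reaches the planning session via the all-hands → the design review → the planning session.
That's the all-hands, the design review, the handoff, and the onboarding — 4 in all.

4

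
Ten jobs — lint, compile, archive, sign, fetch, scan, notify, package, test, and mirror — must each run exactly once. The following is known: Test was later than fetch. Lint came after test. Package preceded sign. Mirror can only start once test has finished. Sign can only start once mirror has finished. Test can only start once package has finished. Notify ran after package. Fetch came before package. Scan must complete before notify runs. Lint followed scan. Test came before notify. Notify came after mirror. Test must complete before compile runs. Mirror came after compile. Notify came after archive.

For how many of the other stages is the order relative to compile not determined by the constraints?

Forced before compile: fetch, package, and test; forced after compile: mirror, notify, and sign.
That leaves archive, lint, and scan with no forced order relative to compile — 3.

3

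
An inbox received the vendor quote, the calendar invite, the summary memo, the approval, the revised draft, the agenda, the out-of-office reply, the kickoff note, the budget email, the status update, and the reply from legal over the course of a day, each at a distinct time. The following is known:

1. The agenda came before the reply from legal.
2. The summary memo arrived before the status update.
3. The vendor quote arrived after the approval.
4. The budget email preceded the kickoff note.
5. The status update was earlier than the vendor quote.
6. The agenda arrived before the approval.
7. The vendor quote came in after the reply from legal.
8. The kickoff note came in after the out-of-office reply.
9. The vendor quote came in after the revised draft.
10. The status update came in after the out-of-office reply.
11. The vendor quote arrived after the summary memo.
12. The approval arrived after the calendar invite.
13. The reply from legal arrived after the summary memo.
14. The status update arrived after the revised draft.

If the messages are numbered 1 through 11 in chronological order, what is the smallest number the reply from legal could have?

3

The agenda and the summary memo must both come before the reply from legal — 2 forced predecessors.
Nothing else is forced ahead of the reply from legal, so its earliest slot is position 2 + 1 = 3.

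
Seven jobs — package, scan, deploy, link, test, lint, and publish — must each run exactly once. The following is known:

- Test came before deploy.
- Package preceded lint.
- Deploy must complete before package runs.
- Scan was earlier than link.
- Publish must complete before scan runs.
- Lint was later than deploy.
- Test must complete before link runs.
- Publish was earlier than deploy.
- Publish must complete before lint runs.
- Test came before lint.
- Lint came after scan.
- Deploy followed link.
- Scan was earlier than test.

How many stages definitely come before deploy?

4

Directly stated before deploy: link, publish, and test.
Scan reaches deploy via scan → test → deploy.
No chain forces package (or any of the others) ahead of deploy.
That's link, publish, scan, and test — 4 in all.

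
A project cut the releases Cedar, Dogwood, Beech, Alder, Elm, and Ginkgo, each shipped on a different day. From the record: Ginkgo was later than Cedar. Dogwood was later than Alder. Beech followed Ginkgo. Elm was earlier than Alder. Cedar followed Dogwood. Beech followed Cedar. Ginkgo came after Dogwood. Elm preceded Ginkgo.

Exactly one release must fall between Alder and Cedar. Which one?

Dogwood

Tracing the constraints gives Alder → Dogwood → Cedar, so Dogwood sits after Alder and before Cedar.
No other release is forced both after Alder and before Cedar.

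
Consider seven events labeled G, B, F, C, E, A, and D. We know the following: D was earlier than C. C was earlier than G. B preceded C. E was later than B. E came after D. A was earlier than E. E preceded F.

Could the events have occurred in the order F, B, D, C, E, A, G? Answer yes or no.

The constraints require A before E, but in the proposed sequence E appears ahead of A. That one violation is enough.

no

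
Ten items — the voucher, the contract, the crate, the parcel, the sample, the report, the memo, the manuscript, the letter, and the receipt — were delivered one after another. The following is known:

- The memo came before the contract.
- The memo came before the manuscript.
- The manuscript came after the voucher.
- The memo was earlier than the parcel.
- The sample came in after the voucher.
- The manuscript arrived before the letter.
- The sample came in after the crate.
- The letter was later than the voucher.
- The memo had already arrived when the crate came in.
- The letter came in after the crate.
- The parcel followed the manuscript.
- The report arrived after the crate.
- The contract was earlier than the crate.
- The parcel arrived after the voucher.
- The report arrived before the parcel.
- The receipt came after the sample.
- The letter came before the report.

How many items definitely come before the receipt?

Directly stated before the receipt: the sample.
The contract reaches the receipt via the contract → the crate → the sample → the receipt.
The crate reaches the receipt via the crate → the sample → the receipt.
The memo reaches the receipt via the memo → the crate → the sample → the receipt.
Likewise the voucher reaches the receipt by chaining the stated constraints.
That's the contract, the crate, the memo, the sample, and the voucher — 5 in all.

5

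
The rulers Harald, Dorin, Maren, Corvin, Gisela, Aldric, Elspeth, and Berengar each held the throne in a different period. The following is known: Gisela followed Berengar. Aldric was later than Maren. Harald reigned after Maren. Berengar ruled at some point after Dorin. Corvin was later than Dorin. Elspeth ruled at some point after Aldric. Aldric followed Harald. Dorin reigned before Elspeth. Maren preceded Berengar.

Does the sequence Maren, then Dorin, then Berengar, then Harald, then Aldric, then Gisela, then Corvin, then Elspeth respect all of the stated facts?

Check each stated constraint against the proposed order — e.g. Dorin is ahead of Corvin; Dorin is ahead of Elspeth. Every pair is in the required order; nothing is violated.

yes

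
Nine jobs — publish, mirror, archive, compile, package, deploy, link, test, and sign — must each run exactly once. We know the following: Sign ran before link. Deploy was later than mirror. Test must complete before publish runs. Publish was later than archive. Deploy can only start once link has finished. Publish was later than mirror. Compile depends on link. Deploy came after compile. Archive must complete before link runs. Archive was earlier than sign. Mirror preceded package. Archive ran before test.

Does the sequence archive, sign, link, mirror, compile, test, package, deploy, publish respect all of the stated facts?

Check each stated constraint against the proposed order — e.g. link is ahead of deploy; archive is ahead of publish. Every pair is in the required order; nothing is violated.

yes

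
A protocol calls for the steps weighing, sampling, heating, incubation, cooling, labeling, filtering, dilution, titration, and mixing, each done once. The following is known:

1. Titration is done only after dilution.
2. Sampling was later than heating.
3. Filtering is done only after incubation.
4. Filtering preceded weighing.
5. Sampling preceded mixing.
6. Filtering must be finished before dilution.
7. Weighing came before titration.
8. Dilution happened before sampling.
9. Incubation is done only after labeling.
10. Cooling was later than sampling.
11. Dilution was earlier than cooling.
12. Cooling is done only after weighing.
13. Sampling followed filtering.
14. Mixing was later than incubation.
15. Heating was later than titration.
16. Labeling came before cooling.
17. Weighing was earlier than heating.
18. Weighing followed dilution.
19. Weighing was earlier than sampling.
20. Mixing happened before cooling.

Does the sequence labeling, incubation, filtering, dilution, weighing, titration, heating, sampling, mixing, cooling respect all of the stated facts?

Check each stated constraint against the proposed order — e.g. incubation is ahead of mixing; labeling is ahead of cooling. Every pair is in the required order; nothing is violated.

yes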